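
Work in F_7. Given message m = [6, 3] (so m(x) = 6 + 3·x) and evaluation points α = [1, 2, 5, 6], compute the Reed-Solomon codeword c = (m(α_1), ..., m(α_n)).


c = [2, 5, 0, 3]

Message polynomial: m(x) = 6 + 3·x (mod 7).
For each evaluation point α_i, compute m(α_i) mod 7:
  α_1 = 1: Horner steps 3 → 2, so m(1) = 2.
  α_2 = 2: Horner steps 3 → 5, so m(2) = 5.
  α_3 = 5: Horner steps 3 → 0, so m(5) = 0.
  α_4 = 6: Horner steps 3 → 3, so m(6) = 3.
Codeword c = [2, 5, 0, 3] ∈ F_7^4.


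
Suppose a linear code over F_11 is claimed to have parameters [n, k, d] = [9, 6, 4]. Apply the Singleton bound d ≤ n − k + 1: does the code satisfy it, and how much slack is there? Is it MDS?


Singleton RHS = n − k + 1 = 4, slack = 0, bound satisfied, MDS.

Singleton bound: d ≤ n − k + 1.
Here n = 9, k = 6, so n − k + 1 = 4.
Given d = 4, check d ≤ 4: YES.
Slack = (n − k + 1) − d = 0.
The code is MDS (slack = 0).
Description: the claimed parameters are [9, 6, 4]_11; such a code would be MDS (meets Singleton bound).


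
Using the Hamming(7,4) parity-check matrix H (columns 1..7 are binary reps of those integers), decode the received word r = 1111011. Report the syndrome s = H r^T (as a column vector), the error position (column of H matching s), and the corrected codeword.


s = (1, 0, 1)^T, error position = 5, corrected codeword c = 1111111

Compute s = H r^T mod 2 one row at a time:
  s_1 = 1 + 0 + 1 + 1 = 3 ≡ 1 (mod 2).
  s_2 = 1 + 1 + 1 + 1 = 4 ≡ 0 (mod 2).
  s_3 = 1 + 1 + 0 + 1 = 3 ≡ 1 (mod 2).
s = (1, 0, 1)^T — this equals column 5 of H (binary 101), so error is at position 5.
Correct: flip bit 5 of r = 1111011 to get c = 1111111.


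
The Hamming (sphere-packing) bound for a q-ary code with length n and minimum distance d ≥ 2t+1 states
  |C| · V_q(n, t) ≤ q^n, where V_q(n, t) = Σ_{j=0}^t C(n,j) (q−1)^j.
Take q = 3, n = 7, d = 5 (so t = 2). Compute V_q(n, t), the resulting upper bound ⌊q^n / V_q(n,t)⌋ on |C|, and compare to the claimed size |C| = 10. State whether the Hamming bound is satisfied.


V_q(n, t) = 99, q^n = 2187, Hamming bound = 22, |C| = 10 ≤ bound (satisfied).

Step 1: Compute V_q(n, t) = Σ_{j=0}^2 C(n, j) (q−1)^j.
  j = 0: C(7,0)·(2)^0 = 1·1 = 1.
  j = 1: C(7,1)·(2)^1 = 7·2 = 14.
  j = 2: C(7,2)·(2)^2 = 21·4 = 84.
  V_q(n, t) = 1 + 14 + 84 = 99.
Step 2: q^n = 3^7 = 2187.
Step 3: Hamming bound ⌊q^n / V_q(n,t)⌋ = ⌊2187/99⌋ = 22.
Step 4: Compare |C| = 10 to 22: satisfied.
The claimed |C| lies below the Hamming bound.


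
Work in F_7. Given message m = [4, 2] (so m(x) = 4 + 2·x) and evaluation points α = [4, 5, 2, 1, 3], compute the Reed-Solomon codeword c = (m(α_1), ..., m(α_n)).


c = [5, 0, 1, 6, 3]

Message polynomial: m(x) = 4 + 2·x (mod 7).
For each evaluation point α_i, compute m(α_i) mod 7:
  α_1 = 4: Horner steps 2 → 5, so m(4) = 5.
  α_2 = 5: Horner steps 2 → 0, so m(5) = 0.
  α_3 = 2: Horner steps 2 → 1, so m(2) = 1.
  α_4 = 1: Horner steps 2 → 6, so m(1) = 6.
  α_5 = 3: Horner steps 2 → 3, so m(3) = 3.
Codeword c = [5, 0, 1, 6, 3] ∈ F_7^5.


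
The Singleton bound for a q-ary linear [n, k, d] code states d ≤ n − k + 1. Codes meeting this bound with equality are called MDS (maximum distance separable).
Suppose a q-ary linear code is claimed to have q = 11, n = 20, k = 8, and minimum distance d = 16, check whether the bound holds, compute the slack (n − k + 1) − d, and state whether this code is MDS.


Singleton RHS = n − k + 1 = 13, slack = -3, bound violated (no such code; not MDS).

Singleton bound: d ≤ n − k + 1.
Here n = 20, k = 8, so n − k + 1 = 13.
Given d = 16, check d ≤ 13: NO.
Slack = (n − k + 1) − d = -3.
The slack is negative: d = 16 exceeds n − k + 1 = 13 by 3, so the Singleton bound is violated and no linear [20, 8, 16]_11 code can exist. In particular it is not MDS (MDS requires d = n − k + 1 exactly).
Description: the claimed parameters are [20, 8, 16]_11; such a code would be impossible (violates the Singleton bound).


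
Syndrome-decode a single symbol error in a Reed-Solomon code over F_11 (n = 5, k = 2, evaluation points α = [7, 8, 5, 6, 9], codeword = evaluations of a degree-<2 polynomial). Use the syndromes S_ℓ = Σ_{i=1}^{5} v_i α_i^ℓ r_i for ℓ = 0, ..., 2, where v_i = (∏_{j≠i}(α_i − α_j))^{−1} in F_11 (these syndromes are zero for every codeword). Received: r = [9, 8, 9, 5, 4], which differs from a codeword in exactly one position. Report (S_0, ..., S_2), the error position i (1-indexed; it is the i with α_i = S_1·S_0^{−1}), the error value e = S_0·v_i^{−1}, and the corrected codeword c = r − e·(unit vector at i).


S = (2, 3, 10), error at position 1, error magnitude e = 8, c = [1, 8, 9, 5, 4].

Step 1: column multipliers v_i = (∏_{j≠i}(α_i − α_j))^{−1} mod 11.
  i = 1 (α = 7): (7−8)(7−5)(7−6)(7−9) = (−1)·2·1·(−2) = 4 ≡ 4, so v_1 = 4^{−1} = 3 (mod 11).
  i = 2 (α = 8): (8−7)(8−5)(8−6)(8−9) = 1·3·2·(−1) = −6 ≡ 5, so v_2 = 5^{−1} = 9 (mod 11).
  i = 3 (α = 5): (5−7)(5−8)(5−6)(5−9) = (−2)·(−3)·(−1)·(−4) = 24 ≡ 2, so v_3 = 2^{−1} = 6 (mod 11).
  i = 4 (α = 6): (6−7)(6−8)(6−5)(6−9) = (−1)·(−2)·1·(−3) = −6 ≡ 5, so v_4 = 5^{−1} = 9 (mod 11).
  i = 5 (α = 9): (9−7)(9−8)(9−5)(9−6) = 2·1·4·3 = 24 ≡ 2, so v_5 = 2^{−1} = 6 (mod 11).
  v = [3, 9, 6, 9, 6].
Step 2: syndromes of r = [9, 8, 9, 5, 4] (all sums mod 11).
  S_0 = Σ v_i r_i = 3·9 + 9·8 + 6·9 + 9·5 + 6·4 = 222 ≡ 2.
  S_1 = Σ v_i α_i r_i = 3·7·9 + 9·8·8 + 6·5·9 + 9·6·5 + 6·9·4 = 1521 ≡ 3.
  α_i^2 mod 11 = [5, 9, 3, 3, 4].
  S_2 = Σ v_i α_i^2 r_i = 3·5·9 + 9·9·8 + 6·3·9 + 9·3·5 + 6·4·4 = 1176 ≡ 10.
  S = (2, 3, 10) ≠ 0, so r is not a codeword (an error is present).
Step 3: locate the error. For a single error e at position i, S_ℓ = v_i·e·α_i^ℓ, so α_err = S_1/S_0.
  S_0^{−1} = 2^{−1} = 6 (mod 11), so α_err = 3·6 = 18 ≡ 7 = α_1. Error position i = 1.
  Consistency check: S_2/S_1 = 10·4 = 40 ≡ 7 = α_err ✓ (single-error assumption holds).
Step 4: error magnitude e = S_0/v_1 = S_0·∏_{j≠1}(α_1 − α_j) = 2·4 = 8 ≡ 8 (mod 11).
Step 5: correct position 1: c_1 = r_1 − e = 9 − 8 ≡ 1 (mod 11). Hence c = [1, 8, 9, 5, 4].
  Check: interpolating c through the α_i gives m(x) = 7 + 7·x (degree < 2) with m(α_i) = c_i for every i, so c is indeed a codeword.


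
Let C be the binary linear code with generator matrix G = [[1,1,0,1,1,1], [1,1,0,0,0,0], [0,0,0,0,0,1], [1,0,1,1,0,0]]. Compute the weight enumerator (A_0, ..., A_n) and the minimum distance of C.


Weight distribution: A_0 = 1, A_1 = 1, A_2 = 2, A_3 = 6, A_4 = 5, A_5 = 1. Minimum distance d = 1.

Enumerate all 2^4 = 16 messages m ∈ F_2^4.
For each, compute codeword c = mG in F_2^6, then tally its weight.
  m = 0000 → c = 000000, weight = 0.
  m = 1000 → c = 110111, weight = 5.
  m = 0100 → c = 110000, weight = 2.
  m = 1100 → c = 000111, weight = 3.
  m = 0010 → c = 000001, weight = 1.
  m = 1010 → c = 110110, weight = 4.
  m = 0110 → c = 110001, weight = 3.
  m = 1110 → c = 000110, weight = 2.
  m = 0001 → c = 101100, weight = 3.
  m = 1001 → c = 011011, weight = 4.
  m = 0101 → c = 011100, weight = 3.
  m = 1101 → c = 101011, weight = 4.
  m = 0011 → c = 101101, weight = 4.
  m = 1011 → c = 011010, weight = 3.
  m = 0111 → c = 011101, weight = 4.
  m = 1111 → c = 101010, weight = 3.
Tally weights:
  weight 0: 1 codewords.
  weight 1: 1 codewords.
  weight 2: 2 codewords.
  weight 3: 6 codewords.
  weight 4: 5 codewords.
  weight 5: 1 codewords.
Minimum distance d = smallest w > 0 with A_w > 0 = 1.
Sanity: Σ A_w = 16 = 2^4 = 16 ✓.


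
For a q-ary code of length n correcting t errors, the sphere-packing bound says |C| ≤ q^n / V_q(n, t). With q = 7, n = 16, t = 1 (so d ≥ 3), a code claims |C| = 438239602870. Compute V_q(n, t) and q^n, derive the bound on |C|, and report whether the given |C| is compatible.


V_q(n, t) = 97, q^n = 33232930569601, Hamming bound = 342607531645, |C| = 438239602870 > bound (violated).

Step 1: Compute V_q(n, t) = Σ_{j=0}^1 C(n, j) (q−1)^j.
  j = 0: C(16,0)·(6)^0 = 1·1 = 1.
  j = 1: C(16,1)·(6)^1 = 16·6 = 96.
  V_q(n, t) = 1 + 96 = 97.
Step 2: q^n = 7^16 = 33232930569601.
Step 3: Hamming bound ⌊q^n / V_q(n,t)⌋ = ⌊33232930569601/97⌋ = 342607531645.
Step 4: Compare |C| = 438239602870 to 342607531645: violated.
The claimed |C| lies above the Hamming bound, so no 7-ary code of length 16 with d ≥ 3 can have 438239602870 codewords.


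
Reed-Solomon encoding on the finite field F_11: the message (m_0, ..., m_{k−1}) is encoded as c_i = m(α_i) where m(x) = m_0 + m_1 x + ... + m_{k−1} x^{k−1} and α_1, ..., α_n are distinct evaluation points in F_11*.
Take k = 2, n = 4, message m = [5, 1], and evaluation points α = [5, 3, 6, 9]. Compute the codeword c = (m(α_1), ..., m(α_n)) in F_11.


c = [10, 8, 0, 3]

Message polynomial: m(x) = 5 + 1·x (mod 11).
For each evaluation point α_i, compute m(α_i) mod 11:
  α_1 = 5: Horner steps 1 → 10, so m(5) = 10.
  α_2 = 3: Horner steps 1 → 8, so m(3) = 8.
  α_3 = 6: Horner steps 1 → 0, so m(6) = 0.
  α_4 = 9: Horner steps 1 → 3, so m(9) = 3.
Codeword c = [10, 8, 0, 3] ∈ F_11^4.


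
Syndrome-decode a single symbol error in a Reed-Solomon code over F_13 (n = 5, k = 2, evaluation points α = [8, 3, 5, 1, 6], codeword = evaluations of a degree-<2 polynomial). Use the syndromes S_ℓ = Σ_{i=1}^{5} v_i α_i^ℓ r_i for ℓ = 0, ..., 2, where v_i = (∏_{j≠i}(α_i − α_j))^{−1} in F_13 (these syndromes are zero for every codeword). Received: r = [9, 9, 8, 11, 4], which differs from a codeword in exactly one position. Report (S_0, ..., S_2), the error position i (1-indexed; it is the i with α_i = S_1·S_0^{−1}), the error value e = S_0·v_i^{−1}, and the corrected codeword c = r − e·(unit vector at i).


S = (9, 1, 3), error at position 2, error magnitude e = 6, c = [9, 3, 8, 11, 4].

Step 1: column multipliers v_i = (∏_{j≠i}(α_i − α_j))^{−1} mod 13.
  i = 1 (α = 8): (8−3)(8−5)(8−1)(8−6) = 5·3·7·2 = 210 ≡ 2, so v_1 = 2^{−1} = 7 (mod 13).
  i = 2 (α = 3): (3−8)(3−5)(3−1)(3−6) = (−5)·(−2)·2·(−3) = −60 ≡ 5, so v_2 = 5^{−1} = 8 (mod 13).
  i = 3 (α = 5): (5−8)(5−3)(5−1)(5−6) = (−3)·2·4·(−1) = 24 ≡ 11, so v_3 = 11^{−1} = 6 (mod 13).
  i = 4 (α = 1): (1−8)(1−3)(1−5)(1−6) = (−7)·(−2)·(−4)·(−5) = 280 ≡ 7, so v_4 = 7^{−1} = 2 (mod 13).
  i = 5 (α = 6): (6−8)(6−3)(6−5)(6−1) = (−2)·3·1·5 = −30 ≡ 9, so v_5 = 9^{−1} = 3 (mod 13).
  v = [7, 8, 6, 2, 3].
Step 2: syndromes of r = [9, 9, 8, 11, 4] (all sums mod 13).
  S_0 = Σ v_i r_i = 7·9 + 8·9 + 6·8 + 2·11 + 3·4 = 217 ≡ 9.
  S_1 = Σ v_i α_i r_i = 7·8·9 + 8·3·9 + 6·5·8 + 2·1·11 + 3·6·4 = 1054 ≡ 1.
  α_i^2 mod 13 = [12, 9, 12, 1, 10].
  S_2 = Σ v_i α_i^2 r_i = 7·12·9 + 8·9·9 + 6·12·8 + 2·1·11 + 3·10·4 = 2122 ≡ 3.
  S = (9, 1, 3) ≠ 0, so r is not a codeword (an error is present).
Step 3: locate the error. For a single error e at position i, S_ℓ = v_i·e·α_i^ℓ, so α_err = S_1/S_0.
  S_0^{−1} = 9^{−1} = 3 (mod 13), so α_err = 1·3 = 3 ≡ 3 = α_2. Error position i = 2.
  Consistency check: S_2/S_1 = 3·1 = 3 ≡ 3 = α_err ✓ (single-error assumption holds).
Step 4: error magnitude e = S_0/v_2 = S_0·∏_{j≠2}(α_2 − α_j) = 9·5 = 45 ≡ 6 (mod 13).
Step 5: correct position 2: c_2 = r_2 − e = 9 − 6 ≡ 3 (mod 13). Hence c = [9, 3, 8, 11, 4].
  Check: interpolating c through the α_i gives m(x) = 2 + 9·x (degree < 2) with m(α_i) = c_i for every i, so c is indeed a codeword.


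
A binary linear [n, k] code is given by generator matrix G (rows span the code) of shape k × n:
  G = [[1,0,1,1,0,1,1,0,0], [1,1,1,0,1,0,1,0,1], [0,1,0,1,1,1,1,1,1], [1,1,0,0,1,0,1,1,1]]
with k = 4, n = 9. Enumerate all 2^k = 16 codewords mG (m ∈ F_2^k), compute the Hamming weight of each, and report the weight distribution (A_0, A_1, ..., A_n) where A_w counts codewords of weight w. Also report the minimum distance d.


Weight distribution: A_0 = 1, A_2 = 3, A_3 = 1, A_4 = 1, A_5 = 4, A_6 = 3, A_7 = 3. Minimum distance d = 2.

Enumerate all 2^4 = 16 messages m ∈ F_2^4.
For each, compute codeword c = mG in F_2^9, then tally its weight.
  m = 0000 → c = 000000000, weight = 0.
  m = 1000 → c = 101101100, weight = 5.
  m = 0100 → c = 111010101, weight = 6.
  m = 1100 → c = 010111001, weight = 5.
  m = 0010 → c = 010111111, weight = 7.
  m = 1010 → c = 111010011, weight = 6.
  m = 0110 → c = 101101010, weight = 5.
  m = 1110 → c = 000000110, weight = 2.
  m = 0001 → c = 110010111, weight = 6.
  m = 1001 → c = 011111011, weight = 7.
  m = 0101 → c = 001000010, weight = 2.
  m = 1101 → c = 100101110, weight = 5.
  m = 0011 → c = 100101000, weight = 3.
  m = 1011 → c = 001000100, weight = 2.
  m = 0111 → c = 011111101, weight = 7.
  m = 1111 → c = 110010001, weight = 4.
Tally weights:
  weight 0: 1 codewords.
  weight 2: 3 codewords.
  weight 3: 1 codewords.
  weight 4: 1 codewords.
  weight 5: 4 codewords.
  weight 6: 3 codewords.
  weight 7: 3 codewords.
Minimum distance d = smallest w > 0 with A_w > 0 = 2.
Sanity: Σ A_w = 16 = 2^4 = 16 ✓.


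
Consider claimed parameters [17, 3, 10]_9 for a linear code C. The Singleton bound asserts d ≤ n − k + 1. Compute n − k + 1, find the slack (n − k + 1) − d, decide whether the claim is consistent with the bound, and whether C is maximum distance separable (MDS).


Singleton RHS = n − k + 1 = 15, slack = 5, bound satisfied, not MDS.

Singleton bound: d ≤ n − k + 1.
Here n = 17, k = 3, so n − k + 1 = 15.
Given d = 10, check d ≤ 15: YES.
Slack = (n − k + 1) − d = 5.
The code is NOT MDS (slack = 5 > 0).
Description: the claimed parameters are [17, 3, 10]_9; such a code would be non-MDS.


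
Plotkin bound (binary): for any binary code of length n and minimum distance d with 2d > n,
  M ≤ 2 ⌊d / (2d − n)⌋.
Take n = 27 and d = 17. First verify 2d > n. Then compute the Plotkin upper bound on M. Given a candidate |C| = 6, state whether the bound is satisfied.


Plotkin bound M ≤ 4; given |C| = 6 > bound (violated).

Check applicability: 2d = 34, n = 27.
2d − n = 7 > 0, so Plotkin applies.
Compute d/(2d−n) = 17/7 ≈ 2.4286.
⌊d/(2d−n)⌋ = 2.
Plotkin bound: M ≤ 2·2 = 4.
Given |C| = 6, check: VIOLATED.
This |C| is above the Plotkin bound, so no binary code with n = 27, d = 17 and 6 codewords exists.


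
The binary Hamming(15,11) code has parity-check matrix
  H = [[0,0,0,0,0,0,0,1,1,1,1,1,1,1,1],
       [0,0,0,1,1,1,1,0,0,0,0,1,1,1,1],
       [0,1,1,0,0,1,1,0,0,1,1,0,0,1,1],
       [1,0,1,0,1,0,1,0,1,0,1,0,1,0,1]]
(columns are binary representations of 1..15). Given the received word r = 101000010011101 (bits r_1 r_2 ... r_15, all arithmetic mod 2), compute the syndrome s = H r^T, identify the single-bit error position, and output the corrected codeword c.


s = (1, 1, 1, 1)^T, error position = 15, corrected codeword c = 101000010011100

Compute s = H r^T mod 2 one row at a time:
  s_1 = 1 + 0 + 0 + 1 + 1 + 1 + 0 + 1 = 5 ≡ 1 (mod 2).
  s_2 = 0 + 0 + 0 + 0 + 1 + 1 + 0 + 1 = 3 ≡ 1 (mod 2).
  s_3 = 0 + 1 + 0 + 0 + 0 + 1 + 0 + 1 = 3 ≡ 1 (mod 2).
  s_4 = 1 + 1 + 0 + 0 + 0 + 1 + 1 + 1 = 5 ≡ 1 (mod 2).
s = (1, 1, 1, 1)^T — this equals column 15 of H (binary 1111), so error is at position 15.
Correct: flip bit 15 of r = 101000010011101 to get c = 101000010011100.


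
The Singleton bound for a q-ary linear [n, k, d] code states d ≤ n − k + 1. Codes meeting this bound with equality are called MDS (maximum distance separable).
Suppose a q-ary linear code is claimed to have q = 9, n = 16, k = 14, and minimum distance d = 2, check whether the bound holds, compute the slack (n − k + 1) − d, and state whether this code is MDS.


Singleton RHS = n − k + 1 = 3, slack = 1, bound satisfied, not MDS.

Singleton bound: d ≤ n − k + 1.
Here n = 16, k = 14, so n − k + 1 = 3.
Given d = 2, check d ≤ 3: YES.
Slack = (n − k + 1) − d = 1.
The code is NOT MDS (slack = 1 > 0).
Description: the claimed parameters are [16, 14, 2]_9; such a code would be non-MDS.


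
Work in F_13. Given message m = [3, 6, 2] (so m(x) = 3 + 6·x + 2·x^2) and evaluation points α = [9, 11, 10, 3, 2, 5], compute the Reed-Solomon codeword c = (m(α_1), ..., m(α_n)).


c = [11, 12, 3, 0, 10, 5]

Message polynomial: m(x) = 3 + 6·x + 2·x^2 (mod 13).
For each evaluation point α_i, compute m(α_i) mod 13:
  α_1 = 9: Horner steps 2 → 11 → 11, so m(9) = 11.
  α_2 = 11: Horner steps 2 → 2 → 12, so m(11) = 12.
  α_3 = 10: Horner steps 2 → 0 → 3, so m(10) = 3.
  α_4 = 3: Horner steps 2 → 12 → 0, so m(3) = 0.
  α_5 = 2: Horner steps 2 → 10 → 10, so m(2) = 10.
  α_6 = 5: Horner steps 2 → 3 → 5, so m(5) = 5.
Codeword c = [11, 12, 3, 0, 10, 5] ∈ F_13^6.


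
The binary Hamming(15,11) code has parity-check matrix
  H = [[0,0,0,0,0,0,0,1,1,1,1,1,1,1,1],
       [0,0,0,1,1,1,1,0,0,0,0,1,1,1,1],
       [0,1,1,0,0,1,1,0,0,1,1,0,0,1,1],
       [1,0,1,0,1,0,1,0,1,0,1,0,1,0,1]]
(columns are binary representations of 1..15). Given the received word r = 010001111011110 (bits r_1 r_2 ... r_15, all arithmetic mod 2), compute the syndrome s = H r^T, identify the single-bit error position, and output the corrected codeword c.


s = (0, 1, 1, 0)^T, error position = 6, corrected codeword c = 010000111011110

Compute s = H r^T mod 2 one row at a time:
  s_1 = 1 + 1 + 0 + 1 + 1 + 1 + 1 + 0 = 6 ≡ 0 (mod 2).
  s_2 = 0 + 0 + 1 + 1 + 1 + 1 + 1 + 0 = 5 ≡ 1 (mod 2).
  s_3 = 1 + 0 + 1 + 1 + 0 + 1 + 1 + 0 = 5 ≡ 1 (mod 2).
  s_4 = 0 + 0 + 0 + 1 + 1 + 1 + 1 + 0 = 4 ≡ 0 (mod 2).
s = (0, 1, 1, 0)^T — this equals column 6 of H (binary 0110), so error is at position 6.
Correct: flip bit 6 of r = 010001111011110 to get c = 010000111011110.


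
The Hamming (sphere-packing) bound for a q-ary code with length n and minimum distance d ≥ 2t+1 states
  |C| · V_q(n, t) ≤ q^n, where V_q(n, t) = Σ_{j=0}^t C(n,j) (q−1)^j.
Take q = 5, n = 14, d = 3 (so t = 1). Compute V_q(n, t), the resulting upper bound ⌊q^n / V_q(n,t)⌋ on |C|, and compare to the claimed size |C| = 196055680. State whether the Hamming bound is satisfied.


V_q(n, t) = 57, q^n = 6103515625, Hamming bound = 107079221, |C| = 196055680 > bound (violated).

Step 1: Compute V_q(n, t) = Σ_{j=0}^1 C(n, j) (q−1)^j.
  j = 0: C(14,0)·(4)^0 = 1·1 = 1.
  j = 1: C(14,1)·(4)^1 = 14·4 = 56.
  V_q(n, t) = 1 + 56 = 57.
Step 2: q^n = 5^14 = 6103515625.
Step 3: Hamming bound ⌊q^n / V_q(n,t)⌋ = ⌊6103515625/57⌋ = 107079221.
Step 4: Compare |C| = 196055680 to 107079221: violated.
The claimed |C| lies above the Hamming bound, so no 5-ary code of length 14 with d ≥ 3 can have 196055680 codewords.


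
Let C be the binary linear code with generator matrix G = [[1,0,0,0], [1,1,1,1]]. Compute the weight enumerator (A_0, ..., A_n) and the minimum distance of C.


Weight distribution: A_0 = 1, A_1 = 1, A_3 = 1, A_4 = 1. Minimum distance d = 1.

Enumerate all 2^2 = 4 messages m ∈ F_2^2.
For each, compute codeword c = mG in F_2^4, then tally its weight.
  m = 00 → c = 0000, weight = 0.
  m = 10 → c = 1000, weight = 1.
  m = 01 → c = 1111, weight = 4.
  m = 11 → c = 0111, weight = 3.
Tally weights:
  weight 0: 1 codewords.
  weight 1: 1 codewords.
  weight 3: 1 codewords.
  weight 4: 1 codewords.
Minimum distance d = smallest w > 0 with A_w > 0 = 1.
Sanity: Σ A_w = 4 = 2^2 = 4 ✓.


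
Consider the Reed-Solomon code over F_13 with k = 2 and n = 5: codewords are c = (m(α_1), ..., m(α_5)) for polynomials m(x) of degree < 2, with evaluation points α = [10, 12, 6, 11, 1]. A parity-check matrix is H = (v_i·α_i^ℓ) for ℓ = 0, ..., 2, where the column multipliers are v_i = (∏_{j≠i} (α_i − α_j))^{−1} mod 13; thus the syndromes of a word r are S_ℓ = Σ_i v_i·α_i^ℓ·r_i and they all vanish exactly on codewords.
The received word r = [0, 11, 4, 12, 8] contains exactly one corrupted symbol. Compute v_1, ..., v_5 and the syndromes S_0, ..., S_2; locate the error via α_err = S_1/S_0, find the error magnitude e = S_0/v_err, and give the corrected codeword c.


S = (9, 9, 9), error at position 5, error magnitude e = 12, c = [0, 11, 4, 12, 9].

Step 1: column multipliers v_i = (∏_{j≠i}(α_i − α_j))^{−1} mod 13.
  i = 1 (α = 10): (10−12)(10−6)(10−11)(10−1) = (−2)·4·(−1)·9 = 72 ≡ 7, so v_1 = 7^{−1} = 2 (mod 13).
  i = 2 (α = 12): (12−10)(12−6)(12−11)(12−1) = 2·6·1·11 = 132 ≡ 2, so v_2 = 2^{−1} = 7 (mod 13).
  i = 3 (α = 6): (6−10)(6−12)(6−11)(6−1) = (−4)·(−6)·(−5)·5 = −600 ≡ 11, so v_3 = 11^{−1} = 6 (mod 13).
  i = 4 (α = 11): (11−10)(11−12)(11−6)(11−1) = 1·(−1)·5·10 = −50 ≡ 2, so v_4 = 2^{−1} = 7 (mod 13).
  i = 5 (α = 1): (1−10)(1−12)(1−6)(1−11) = (−9)·(−11)·(−5)·(−10) = 4950 ≡ 10, so v_5 = 10^{−1} = 4 (mod 13).
  v = [2, 7, 6, 7, 4].
Step 2: syndromes of r = [0, 11, 4, 12, 8] (all sums mod 13).
  S_0 = Σ v_i r_i = 2·0 + 7·11 + 6·4 + 7·12 + 4·8 = 217 ≡ 9.
  S_1 = Σ v_i α_i r_i = 2·10·0 + 7·12·11 + 6·6·4 + 7·11·12 + 4·1·8 = 2024 ≡ 9.
  α_i^2 mod 13 = [9, 1, 10, 4, 1].
  S_2 = Σ v_i α_i^2 r_i = 2·9·0 + 7·1·11 + 6·10·4 + 7·4·12 + 4·1·8 = 685 ≡ 9.
  S = (9, 9, 9) ≠ 0, so r is not a codeword (an error is present).
Step 3: locate the error. For a single error e at position i, S_ℓ = v_i·e·α_i^ℓ, so α_err = S_1/S_0.
  S_0^{−1} = 9^{−1} = 3 (mod 13), so α_err = 9·3 = 27 ≡ 1 = α_5. Error position i = 5.
  Consistency check: S_2/S_1 = 9·3 = 27 ≡ 1 = α_err ✓ (single-error assumption holds).
Step 4: error magnitude e = S_0/v_5 = S_0·∏_{j≠5}(α_5 − α_j) = 9·10 = 90 ≡ 12 (mod 13).
Step 5: correct position 5: c_5 = r_5 − e = 8 − 12 ≡ 9 (mod 13). Hence c = [0, 11, 4, 12, 9].
  Check: interpolating c through the α_i gives m(x) = 10 + 12·x (degree < 2) with m(α_i) = c_i for every i, so c is indeed a codeword.


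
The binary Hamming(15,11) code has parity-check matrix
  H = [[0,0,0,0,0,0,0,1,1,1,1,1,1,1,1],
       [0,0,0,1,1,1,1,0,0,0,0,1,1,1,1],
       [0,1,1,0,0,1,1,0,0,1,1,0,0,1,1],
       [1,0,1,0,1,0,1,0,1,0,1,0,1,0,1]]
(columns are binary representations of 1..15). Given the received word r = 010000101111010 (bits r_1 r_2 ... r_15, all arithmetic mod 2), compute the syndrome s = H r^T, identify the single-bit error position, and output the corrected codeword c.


s = (1, 1, 1, 1)^T, error position = 15, corrected codeword c = 010000101111011

Compute s = H r^T mod 2 one row at a time:
  s_1 = 0 + 1 + 1 + 1 + 1 + 0 + 1 + 0 = 5 ≡ 1 (mod 2).
  s_2 = 0 + 0 + 0 + 1 + 1 + 0 + 1 + 0 = 3 ≡ 1 (mod 2).
  s_3 = 1 + 0 + 0 + 1 + 1 + 1 + 1 + 0 = 5 ≡ 1 (mod 2).
  s_4 = 0 + 0 + 0 + 1 + 1 + 1 + 0 + 0 = 3 ≡ 1 (mod 2).
s = (1, 1, 1, 1)^T — this equals column 15 of H (binary 1111), so error is at position 15.
Correct: flip bit 15 of r = 010000101111010 to get c = 010000101111011.


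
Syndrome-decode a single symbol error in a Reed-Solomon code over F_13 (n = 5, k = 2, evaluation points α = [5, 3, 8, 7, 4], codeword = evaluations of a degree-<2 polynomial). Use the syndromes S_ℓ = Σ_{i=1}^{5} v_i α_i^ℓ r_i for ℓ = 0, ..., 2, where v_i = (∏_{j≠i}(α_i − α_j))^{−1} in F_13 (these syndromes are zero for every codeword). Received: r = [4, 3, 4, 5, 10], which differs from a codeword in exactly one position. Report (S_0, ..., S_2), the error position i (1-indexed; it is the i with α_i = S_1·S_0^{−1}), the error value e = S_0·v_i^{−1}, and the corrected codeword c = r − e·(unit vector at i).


S = (12, 5, 1), error at position 3, error magnitude e = 5, c = [4, 3, 12, 5, 10].

Step 1: column multipliers v_i = (∏_{j≠i}(α_i − α_j))^{−1} mod 13.
  i = 1 (α = 5): (5−3)(5−8)(5−7)(5−4) = 2·(−3)·(−2)·1 = 12 ≡ 12, so v_1 = 12^{−1} = 12 (mod 13).
  i = 2 (α = 3): (3−5)(3−8)(3−7)(3−4) = (−2)·(−5)·(−4)·(−1) = 40 ≡ 1, so v_2 = 1^{−1} = 1 (mod 13).
  i = 3 (α = 8): (8−5)(8−3)(8−7)(8−4) = 3·5·1·4 = 60 ≡ 8, so v_3 = 8^{−1} = 5 (mod 13).
  i = 4 (α = 7): (7−5)(7−3)(7−8)(7−4) = 2·4·(−1)·3 = −24 ≡ 2, so v_4 = 2^{−1} = 7 (mod 13).
  i = 5 (α = 4): (4−5)(4−3)(4−8)(4−7) = (−1)·1·(−4)·(−3) = −12 ≡ 1, so v_5 = 1^{−1} = 1 (mod 13).
  v = [12, 1, 5, 7, 1].
Step 2: syndromes of r = [4, 3, 4, 5, 10] (all sums mod 13).
  S_0 = Σ v_i r_i = 12·4 + 1·3 + 5·4 + 7·5 + 1·10 = 116 ≡ 12.
  S_1 = Σ v_i α_i r_i = 12·5·4 + 1·3·3 + 5·8·4 + 7·7·5 + 1·4·10 = 694 ≡ 5.
  α_i^2 mod 13 = [12, 9, 12, 10, 3].
  S_2 = Σ v_i α_i^2 r_i = 12·12·4 + 1·9·3 + 5·12·4 + 7·10·5 + 1·3·10 = 1223 ≡ 1.
  S = (12, 5, 1) ≠ 0, so r is not a codeword (an error is present).
Step 3: locate the error. For a single error e at position i, S_ℓ = v_i·e·α_i^ℓ, so α_err = S_1/S_0.
  S_0^{−1} = 12^{−1} = 12 (mod 13), so α_err = 5·12 = 60 ≡ 8 = α_3. Error position i = 3.
  Consistency check: S_2/S_1 = 1·8 = 8 ≡ 8 = α_err ✓ (single-error assumption holds).
Step 4: error magnitude e = S_0/v_3 = S_0·∏_{j≠3}(α_3 − α_j) = 12·8 = 96 ≡ 5 (mod 13).
Step 5: correct position 3: c_3 = r_3 − e = 4 − 5 ≡ 12 (mod 13). Hence c = [4, 3, 12, 5, 10].
  Check: interpolating c through the α_i gives m(x) = 8 + 7·x (degree < 2) with m(α_i) = c_i for every i, so c is indeed a codeword.


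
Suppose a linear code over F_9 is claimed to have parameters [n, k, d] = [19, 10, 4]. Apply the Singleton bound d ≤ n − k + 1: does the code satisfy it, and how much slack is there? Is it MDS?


Singleton RHS = n − k + 1 = 10, slack = 6, bound satisfied, not MDS.

Singleton bound: d ≤ n − k + 1.
Here n = 19, k = 10, so n − k + 1 = 10.
Given d = 4, check d ≤ 10: YES.
Slack = (n − k + 1) − d = 6.
The code is NOT MDS (slack = 6 > 0).
Description: the claimed parameters are [19, 10, 4]_9; such a code would be non-MDS.


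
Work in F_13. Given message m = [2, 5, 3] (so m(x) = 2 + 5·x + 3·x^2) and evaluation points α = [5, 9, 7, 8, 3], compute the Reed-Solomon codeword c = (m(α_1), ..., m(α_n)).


c = [11, 4, 2, 0, 5]

Message polynomial: m(x) = 2 + 5·x + 3·x^2 (mod 13).
For each evaluation point α_i, compute m(α_i) mod 13:
  α_1 = 5: Horner steps 3 → 7 → 11, so m(5) = 11.
  α_2 = 9: Horner steps 3 → 6 → 4, so m(9) = 4.
  α_3 = 7: Horner steps 3 → 0 → 2, so m(7) = 2.
  α_4 = 8: Horner steps 3 → 3 → 0, so m(8) = 0.
  α_5 = 3: Horner steps 3 → 1 → 5, so m(3) = 5.
Codeword c = [11, 4, 2, 0, 5] ∈ F_13^5.


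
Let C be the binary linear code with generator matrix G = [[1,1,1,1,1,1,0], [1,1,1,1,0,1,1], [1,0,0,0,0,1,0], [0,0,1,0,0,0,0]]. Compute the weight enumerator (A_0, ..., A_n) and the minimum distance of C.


Weight distribution: A_0 = 1, A_1 = 1, A_2 = 2, A_3 = 4, A_4 = 3, A_5 = 3, A_6 = 2. Minimum distance d = 1.

Enumerate all 2^4 = 16 messages m ∈ F_2^4.
For each, compute codeword c = mG in F_2^7, then tally its weight.
  m = 0000 → c = 0000000, weight = 0.
  m = 1000 → c = 1111110, weight = 6.
  m = 0100 → c = 1111011, weight = 6.
  m = 1100 → c = 0000101, weight = 2.
  m = 0010 → c = 1000010, weight = 2.
  m = 1010 → c = 0111100, weight = 4.
  m = 0110 → c = 0111001, weight = 4.
  m = 1110 → c = 1000111, weight = 4.
  m = 0001 → c = 0010000, weight = 1.
  m = 1001 → c = 1101110, weight = 5.
  m = 0101 → c = 1101011, weight = 5.
  m = 1101 → c = 0010101, weight = 3.
  m = 0011 → c = 1010010, weight = 3.
  m = 1011 → c = 0101100, weight = 3.
  m = 0111 → c = 0101001, weight = 3.
  m = 1111 → c = 1010111, weight = 5.
Tally weights:
  weight 0: 1 codewords.
  weight 1: 1 codewords.
  weight 2: 2 codewords.
  weight 3: 4 codewords.
  weight 4: 3 codewords.
  weight 5: 3 codewords.
  weight 6: 2 codewords.
Minimum distance d = smallest w > 0 with A_w > 0 = 1.
Sanity: Σ A_w = 16 = 2^4 = 16 ✓.


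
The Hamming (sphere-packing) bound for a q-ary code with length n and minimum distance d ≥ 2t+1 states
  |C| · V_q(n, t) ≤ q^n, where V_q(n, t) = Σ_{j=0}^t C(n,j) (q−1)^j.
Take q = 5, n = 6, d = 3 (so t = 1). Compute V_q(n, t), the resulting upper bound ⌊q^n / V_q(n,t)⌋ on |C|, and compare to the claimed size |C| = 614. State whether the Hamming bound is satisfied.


V_q(n, t) = 25, q^n = 15625, Hamming bound = 625, |C| = 614 ≤ bound (satisfied).

Step 1: Compute V_q(n, t) = Σ_{j=0}^1 C(n, j) (q−1)^j.
  j = 0: C(6,0)·(4)^0 = 1·1 = 1.
  j = 1: C(6,1)·(4)^1 = 6·4 = 24.
  V_q(n, t) = 1 + 24 = 25.
Step 2: q^n = 5^6 = 15625.
Step 3: Hamming bound ⌊q^n / V_q(n,t)⌋ = ⌊15625/25⌋ = 625.
Step 4: Compare |C| = 614 to 625: satisfied.
The claimed |C| lies below the Hamming bound.


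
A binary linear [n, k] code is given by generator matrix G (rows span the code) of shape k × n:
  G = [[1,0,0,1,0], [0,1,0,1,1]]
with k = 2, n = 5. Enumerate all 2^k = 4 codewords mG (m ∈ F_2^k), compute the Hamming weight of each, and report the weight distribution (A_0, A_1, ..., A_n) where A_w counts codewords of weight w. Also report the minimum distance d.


Weight distribution: A_0 = 1, A_2 = 1, A_3 = 2. Minimum distance d = 2.

Enumerate all 2^2 = 4 messages m ∈ F_2^2.
For each, compute codeword c = mG in F_2^5, then tally its weight.
  m = 00 → c = 00000, weight = 0.
  m = 10 → c = 10010, weight = 2.
  m = 01 → c = 01011, weight = 3.
  m = 11 → c = 11001, weight = 3.
Tally weights:
  weight 0: 1 codewords.
  weight 2: 1 codewords.
  weight 3: 2 codewords.
Minimum distance d = smallest w > 0 with A_w > 0 = 2.
Sanity: Σ A_w = 4 = 2^2 = 4 ✓.


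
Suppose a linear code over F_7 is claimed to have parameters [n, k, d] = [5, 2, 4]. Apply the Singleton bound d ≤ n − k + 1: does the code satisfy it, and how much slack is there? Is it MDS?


Singleton RHS = n − k + 1 = 4, slack = 0, bound satisfied, MDS.

Singleton bound: d ≤ n − k + 1.
Here n = 5, k = 2, so n − k + 1 = 4.
Given d = 4, check d ≤ 4: YES.
Slack = (n − k + 1) − d = 0.
The code is MDS (slack = 0).
Description: the claimed parameters are [5, 2, 4]_7; such a code would be MDS (meets Singleton bound).


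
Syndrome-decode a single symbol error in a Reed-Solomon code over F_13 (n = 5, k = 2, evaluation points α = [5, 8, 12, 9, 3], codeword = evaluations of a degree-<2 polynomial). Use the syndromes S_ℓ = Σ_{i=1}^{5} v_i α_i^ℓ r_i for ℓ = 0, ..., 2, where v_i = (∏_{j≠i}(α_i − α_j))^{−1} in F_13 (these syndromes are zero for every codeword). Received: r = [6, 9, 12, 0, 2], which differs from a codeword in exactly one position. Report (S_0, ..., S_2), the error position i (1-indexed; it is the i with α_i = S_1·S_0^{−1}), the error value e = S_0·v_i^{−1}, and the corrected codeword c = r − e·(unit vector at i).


S = (9, 6, 4), error at position 1, error magnitude e = 9, c = [10, 9, 12, 0, 2].

Step 1: column multipliers v_i = (∏_{j≠i}(α_i − α_j))^{−1} mod 13.
  i = 1 (α = 5): (5−8)(5−12)(5−9)(5−3) = (−3)·(−7)·(−4)·2 = −168 ≡ 1, so v_1 = 1^{−1} = 1 (mod 13).
  i = 2 (α = 8): (8−5)(8−12)(8−9)(8−3) = 3·(−4)·(−1)·5 = 60 ≡ 8, so v_2 = 8^{−1} = 5 (mod 13).
  i = 3 (α = 12): (12−5)(12−8)(12−9)(12−3) = 7·4·3·9 = 756 ≡ 2, so v_3 = 2^{−1} = 7 (mod 13).
  i = 4 (α = 9): (9−5)(9−8)(9−12)(9−3) = 4·1·(−3)·6 = −72 ≡ 6, so v_4 = 6^{−1} = 11 (mod 13).
  i = 5 (α = 3): (3−5)(3−8)(3−12)(3−9) = (−2)·(−5)·(−9)·(−6) = 540 ≡ 7, so v_5 = 7^{−1} = 2 (mod 13).
  v = [1, 5, 7, 11, 2].
Step 2: syndromes of r = [6, 9, 12, 0, 2] (all sums mod 13).
  S_0 = Σ v_i r_i = 1·6 + 5·9 + 7·12 + 11·0 + 2·2 = 139 ≡ 9.
  S_1 = Σ v_i α_i r_i = 1·5·6 + 5·8·9 + 7·12·12 + 11·9·0 + 2·3·2 = 1410 ≡ 6.
  α_i^2 mod 13 = [12, 12, 1, 3, 9].
  S_2 = Σ v_i α_i^2 r_i = 1·12·6 + 5·12·9 + 7·1·12 + 11·3·0 + 2·9·2 = 732 ≡ 4.
  S = (9, 6, 4) ≠ 0, so r is not a codeword (an error is present).
Step 3: locate the error. For a single error e at position i, S_ℓ = v_i·e·α_i^ℓ, so α_err = S_1/S_0.
  S_0^{−1} = 9^{−1} = 3 (mod 13), so α_err = 6·3 = 18 ≡ 5 = α_1. Error position i = 1.
  Consistency check: S_2/S_1 = 4·11 = 44 ≡ 5 = α_err ✓ (single-error assumption holds).
Step 4: error magnitude e = S_0/v_1 = S_0·∏_{j≠1}(α_1 − α_j) = 9·1 = 9 ≡ 9 (mod 13).
Step 5: correct position 1: c_1 = r_1 − e = 6 − 9 ≡ 10 (mod 13). Hence c = [10, 9, 12, 0, 2].
  Check: interpolating c through the α_i gives m(x) = 3 + 4·x (degree < 2) with m(α_i) = c_i for every i, so c is indeed a codeword.


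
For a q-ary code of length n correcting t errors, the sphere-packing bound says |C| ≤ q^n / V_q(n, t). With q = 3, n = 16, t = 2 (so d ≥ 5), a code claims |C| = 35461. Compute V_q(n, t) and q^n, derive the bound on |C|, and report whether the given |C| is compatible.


V_q(n, t) = 513, q^n = 43046721, Hamming bound = 83911, |C| = 35461 ≤ bound (satisfied).

Step 1: Compute V_q(n, t) = Σ_{j=0}^2 C(n, j) (q−1)^j.
  j = 0: C(16,0)·(2)^0 = 1·1 = 1.
  j = 1: C(16,1)·(2)^1 = 16·2 = 32.
  j = 2: C(16,2)·(2)^2 = 120·4 = 480.
  V_q(n, t) = 1 + 32 + 480 = 513.
Step 2: q^n = 3^16 = 43046721.
Step 3: Hamming bound ⌊q^n / V_q(n,t)⌋ = ⌊43046721/513⌋ = 83911.
Step 4: Compare |C| = 35461 to 83911: satisfied.
The claimed |C| lies below the Hamming bound.


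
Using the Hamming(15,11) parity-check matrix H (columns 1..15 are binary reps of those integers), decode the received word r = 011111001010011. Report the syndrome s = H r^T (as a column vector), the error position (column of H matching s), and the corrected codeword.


s = (0, 1, 0, 1)^T, error position = 5, corrected codeword c = 011101001010011

Compute s = H r^T mod 2 one row at a time:
  s_1 = 0 + 1 + 0 + 1 + 0 + 0 + 1 + 1 = 4 ≡ 0 (mod 2).
  s_2 = 1 + 1 + 1 + 0 + 0 + 0 + 1 + 1 = 5 ≡ 1 (mod 2).
  s_3 = 1 + 1 + 1 + 0 + 0 + 1 + 1 + 1 = 6 ≡ 0 (mod 2).
  s_4 = 0 + 1 + 1 + 0 + 1 + 1 + 0 + 1 = 5 ≡ 1 (mod 2).
s = (0, 1, 0, 1)^T — this equals column 5 of H (binary 0101), so error is at position 5.
Correct: flip bit 5 of r = 011111001010011 to get c = 011101001010011.


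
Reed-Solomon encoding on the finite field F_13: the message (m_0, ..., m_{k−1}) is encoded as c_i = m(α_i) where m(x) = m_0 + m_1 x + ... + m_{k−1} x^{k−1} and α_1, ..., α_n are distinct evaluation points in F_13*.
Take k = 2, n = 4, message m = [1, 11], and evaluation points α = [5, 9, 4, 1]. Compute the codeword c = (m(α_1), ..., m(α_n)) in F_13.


c = [4, 9, 6, 12]

Message polynomial: m(x) = 1 + 11·x (mod 13).
For each evaluation point α_i, compute m(α_i) mod 13:
  α_1 = 5: Horner steps 11 → 4, so m(5) = 4.
  α_2 = 9: Horner steps 11 → 9, so m(9) = 9.
  α_3 = 4: Horner steps 11 → 6, so m(4) = 6.
  α_4 = 1: Horner steps 11 → 12, so m(1) = 12.
Codeword c = [4, 9, 6, 12] ∈ F_13^4.


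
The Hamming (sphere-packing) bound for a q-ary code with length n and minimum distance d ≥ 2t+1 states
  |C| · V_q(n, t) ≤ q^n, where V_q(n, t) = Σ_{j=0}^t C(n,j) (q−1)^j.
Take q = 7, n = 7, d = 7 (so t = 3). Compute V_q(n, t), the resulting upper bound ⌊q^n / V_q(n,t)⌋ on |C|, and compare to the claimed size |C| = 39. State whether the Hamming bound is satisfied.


V_q(n, t) = 8359, q^n = 823543, Hamming bound = 98, |C| = 39 ≤ bound (satisfied).

Step 1: Compute V_q(n, t) = Σ_{j=0}^3 C(n, j) (q−1)^j.
  j = 0: C(7,0)·(6)^0 = 1·1 = 1.
  j = 1: C(7,1)·(6)^1 = 7·6 = 42.
  j = 2: C(7,2)·(6)^2 = 21·36 = 756.
  j = 3: C(7,3)·(6)^3 = 35·216 = 7560.
  V_q(n, t) = 1 + 42 + 756 + 7560 = 8359.
Step 2: q^n = 7^7 = 823543.
Step 3: Hamming bound ⌊q^n / V_q(n,t)⌋ = ⌊823543/8359⌋ = 98.
Step 4: Compare |C| = 39 to 98: satisfied.
The claimed |C| lies below the Hamming bound.


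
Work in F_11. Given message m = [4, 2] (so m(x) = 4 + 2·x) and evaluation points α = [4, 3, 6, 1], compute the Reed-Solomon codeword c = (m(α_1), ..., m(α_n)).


c = [1, 10, 5, 6]

Message polynomial: m(x) = 4 + 2·x (mod 11).
For each evaluation point α_i, compute m(α_i) mod 11:
  α_1 = 4: Horner steps 2 → 1, so m(4) = 1.
  α_2 = 3: Horner steps 2 → 10, so m(3) = 10.
  α_3 = 6: Horner steps 2 → 5, so m(6) = 5.
  α_4 = 1: Horner steps 2 → 6, so m(1) = 6.
Codeword c = [1, 10, 5, 6] ∈ F_11^4.


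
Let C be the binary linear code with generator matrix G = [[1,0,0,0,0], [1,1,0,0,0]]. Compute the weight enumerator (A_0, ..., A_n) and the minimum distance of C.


Weight distribution: A_0 = 1, A_1 = 2, A_2 = 1. Minimum distance d = 1.

Enumerate all 2^2 = 4 messages m ∈ F_2^2.
For each, compute codeword c = mG in F_2^5, then tally its weight.
  m = 00 → c = 00000, weight = 0.
  m = 10 → c = 10000, weight = 1.
  m = 01 → c = 11000, weight = 2.
  m = 11 → c = 01000, weight = 1.
Tally weights:
  weight 0: 1 codewords.
  weight 1: 2 codewords.
  weight 2: 1 codewords.
Minimum distance d = smallest w > 0 with A_w > 0 = 1.
Sanity: Σ A_w = 4 = 2^2 = 4 ✓.


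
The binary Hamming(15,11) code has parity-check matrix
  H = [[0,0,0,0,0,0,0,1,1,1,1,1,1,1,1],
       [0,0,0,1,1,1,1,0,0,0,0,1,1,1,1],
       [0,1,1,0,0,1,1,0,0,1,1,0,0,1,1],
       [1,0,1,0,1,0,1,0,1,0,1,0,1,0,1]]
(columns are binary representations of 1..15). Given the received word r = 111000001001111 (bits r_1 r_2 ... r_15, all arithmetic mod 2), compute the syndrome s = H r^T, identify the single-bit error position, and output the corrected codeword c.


s = (1, 0, 0, 1)^T, error position = 9, corrected codeword c = 111000000001111

Compute s = H r^T mod 2 one row at a time:
  s_1 = 0 + 1 + 0 + 0 + 1 + 1 + 1 + 1 = 5 ≡ 1 (mod 2).
  s_2 = 0 + 0 + 0 + 0 + 1 + 1 + 1 + 1 = 4 ≡ 0 (mod 2).
  s_3 = 1 + 1 + 0 + 0 + 0 + 0 + 1 + 1 = 4 ≡ 0 (mod 2).
  s_4 = 1 + 1 + 0 + 0 + 1 + 0 + 1 + 1 = 5 ≡ 1 (mod 2).
s = (1, 0, 0, 1)^T — this equals column 9 of H (binary 1001), so error is at position 9.
Correct: flip bit 9 of r = 111000001001111 to get c = 111000000001111.


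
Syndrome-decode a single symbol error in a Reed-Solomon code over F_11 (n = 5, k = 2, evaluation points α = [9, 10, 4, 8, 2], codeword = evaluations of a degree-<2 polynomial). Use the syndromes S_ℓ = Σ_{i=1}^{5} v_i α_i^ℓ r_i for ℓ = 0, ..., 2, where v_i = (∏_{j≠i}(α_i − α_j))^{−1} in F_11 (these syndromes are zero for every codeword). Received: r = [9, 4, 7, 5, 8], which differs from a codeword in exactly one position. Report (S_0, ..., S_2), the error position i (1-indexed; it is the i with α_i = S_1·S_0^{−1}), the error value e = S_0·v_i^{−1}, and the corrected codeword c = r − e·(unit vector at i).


S = (6, 10, 2), error at position 1, error magnitude e = 10, c = [10, 4, 7, 5, 8].

Step 1: column multipliers v_i = (∏_{j≠i}(α_i − α_j))^{−1} mod 11.
  i = 1 (α = 9): (9−10)(9−4)(9−8)(9−2) = (−1)·5·1·7 = −35 ≡ 9, so v_1 = 9^{−1} = 5 (mod 11).
  i = 2 (α = 10): (10−9)(10−4)(10−8)(10−2) = 1·6·2·8 = 96 ≡ 8, so v_2 = 8^{−1} = 7 (mod 11).
  i = 3 (α = 4): (4−9)(4−10)(4−8)(4−2) = (−5)·(−6)·(−4)·2 = −240 ≡ 2, so v_3 = 2^{−1} = 6 (mod 11).
  i = 4 (α = 8): (8−9)(8−10)(8−4)(8−2) = (−1)·(−2)·4·6 = 48 ≡ 4, so v_4 = 4^{−1} = 3 (mod 11).
  i = 5 (α = 2): (2−9)(2−10)(2−4)(2−8) = (−7)·(−8)·(−2)·(−6) = 672 ≡ 1, so v_5 = 1^{−1} = 1 (mod 11).
  v = [5, 7, 6, 3, 1].
Step 2: syndromes of r = [9, 4, 7, 5, 8] (all sums mod 11).
  S_0 = Σ v_i r_i = 5·9 + 7·4 + 6·7 + 3·5 + 1·8 = 138 ≡ 6.
  S_1 = Σ v_i α_i r_i = 5·9·9 + 7·10·4 + 6·4·7 + 3·8·5 + 1·2·8 = 989 ≡ 10.
  α_i^2 mod 11 = [4, 1, 5, 9, 4].
  S_2 = Σ v_i α_i^2 r_i = 5·4·9 + 7·1·4 + 6·5·7 + 3·9·5 + 1·4·8 = 585 ≡ 2.
  S = (6, 10, 2) ≠ 0, so r is not a codeword (an error is present).
Step 3: locate the error. For a single error e at position i, S_ℓ = v_i·e·α_i^ℓ, so α_err = S_1/S_0.
  S_0^{−1} = 6^{−1} = 2 (mod 11), so α_err = 10·2 = 20 ≡ 9 = α_1. Error position i = 1.
  Consistency check: S_2/S_1 = 2·10 = 20 ≡ 9 = α_err ✓ (single-error assumption holds).
Step 4: error magnitude e = S_0/v_1 = S_0·∏_{j≠1}(α_1 − α_j) = 6·9 = 54 ≡ 10 (mod 11).
Step 5: correct position 1: c_1 = r_1 − e = 9 − 10 ≡ 10 (mod 11). Hence c = [10, 4, 7, 5, 8].
  Check: interpolating c through the α_i gives m(x) = 9 + 5·x (degree < 2) with m(α_i) = c_i for every i, so c is indeed a codeword.
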